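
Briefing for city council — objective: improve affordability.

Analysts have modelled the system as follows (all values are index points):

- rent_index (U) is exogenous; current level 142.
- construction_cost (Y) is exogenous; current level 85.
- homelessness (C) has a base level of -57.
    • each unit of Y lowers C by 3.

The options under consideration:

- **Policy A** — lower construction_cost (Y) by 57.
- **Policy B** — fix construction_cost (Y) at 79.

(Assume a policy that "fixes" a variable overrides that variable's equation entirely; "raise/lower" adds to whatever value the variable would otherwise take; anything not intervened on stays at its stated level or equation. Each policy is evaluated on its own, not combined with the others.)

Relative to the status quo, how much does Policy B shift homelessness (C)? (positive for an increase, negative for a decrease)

Baseline:
  Y = 85
  C = -57 − 3·85 = -312
Policy B (Y := 79):
  Y = 79
  C = -57 − 3·79 = -294
Change in C: -294 − (-312) = 18

18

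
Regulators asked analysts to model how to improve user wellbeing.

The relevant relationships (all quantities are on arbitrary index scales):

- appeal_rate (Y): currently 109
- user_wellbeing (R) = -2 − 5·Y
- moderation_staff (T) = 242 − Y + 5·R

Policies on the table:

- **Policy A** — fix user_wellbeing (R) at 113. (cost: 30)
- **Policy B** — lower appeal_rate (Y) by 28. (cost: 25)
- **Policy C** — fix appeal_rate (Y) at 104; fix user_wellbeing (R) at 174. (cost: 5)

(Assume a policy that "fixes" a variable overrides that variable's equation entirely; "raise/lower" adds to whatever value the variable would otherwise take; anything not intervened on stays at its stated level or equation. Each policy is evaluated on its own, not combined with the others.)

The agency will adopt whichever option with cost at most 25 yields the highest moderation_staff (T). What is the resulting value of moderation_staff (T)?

Policy B (Y − 28):
  Y = 109 − 28 = 81
  R = -2 − 5·81 = -407
  T = 242 − 81 + 5·(-407) = -1874
Policy C (Y := 104, R := 174):
  Y = 104
  R = 174
  T = 242 − 104 + 5·174 = 1008
Comparing — Policy B: T=-1874, Policy C: T=1008. Highest is 1008 (Policy C).

1008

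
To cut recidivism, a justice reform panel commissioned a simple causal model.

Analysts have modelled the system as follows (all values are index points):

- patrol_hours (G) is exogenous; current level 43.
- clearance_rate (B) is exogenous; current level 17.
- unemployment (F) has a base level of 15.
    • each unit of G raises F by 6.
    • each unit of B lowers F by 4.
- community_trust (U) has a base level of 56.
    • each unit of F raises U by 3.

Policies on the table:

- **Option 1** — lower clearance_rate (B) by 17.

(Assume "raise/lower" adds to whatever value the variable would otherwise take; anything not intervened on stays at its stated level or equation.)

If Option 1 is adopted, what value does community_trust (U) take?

875

Option 1 (B − 17):
  G = 43
  B = 17 − 17 = 0
  F = 15 + 6·43 − 4·0 = 273
  U = 56 + 3·273 = 875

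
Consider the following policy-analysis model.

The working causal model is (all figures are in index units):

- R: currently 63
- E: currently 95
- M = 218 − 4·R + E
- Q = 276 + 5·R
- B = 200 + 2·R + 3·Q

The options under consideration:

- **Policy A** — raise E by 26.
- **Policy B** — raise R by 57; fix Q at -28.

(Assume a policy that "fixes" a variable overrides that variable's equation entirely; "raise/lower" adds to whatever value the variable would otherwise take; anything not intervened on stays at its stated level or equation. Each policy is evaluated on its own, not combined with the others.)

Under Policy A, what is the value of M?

87

Policy A (E + 26):
  R = 63
  E = 95 + 26 = 121
  M = 218 − 4·63 + 121 = 87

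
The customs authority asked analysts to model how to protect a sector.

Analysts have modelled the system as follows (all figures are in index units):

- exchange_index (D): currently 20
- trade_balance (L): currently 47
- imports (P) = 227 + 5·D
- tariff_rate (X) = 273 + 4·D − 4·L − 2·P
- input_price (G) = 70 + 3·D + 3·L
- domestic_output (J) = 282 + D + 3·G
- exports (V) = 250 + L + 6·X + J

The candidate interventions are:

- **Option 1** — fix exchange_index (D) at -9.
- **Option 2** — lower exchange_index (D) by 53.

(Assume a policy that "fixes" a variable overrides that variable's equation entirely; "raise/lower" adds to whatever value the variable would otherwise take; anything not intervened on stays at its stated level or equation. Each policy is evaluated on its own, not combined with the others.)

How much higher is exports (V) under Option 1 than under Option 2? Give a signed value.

-624

Option 1 (D := -9):
  D = -9
  L = 47
  P = 227 + 5·(-9) = 182
  X = 273 + 4·(-9) − 4·47 − 2·182 = -315
  G = 70 + 3·(-9) + 3·47 = 184
  J = 282 + (-9) + 3·184 = 825
  V = 250 + 47 + 6·(-315) + 825 = -768
Option 2 (D − 53):
  D = 20 − 53 = -33
  L = 47
  P = 227 + 5·(-33) = 62
  X = 273 + 4·(-33) − 4·47 − 2·62 = -171
  G = 70 + 3·(-33) + 3·47 = 112
  J = 282 + (-33) + 3·112 = 585
  V = 250 + 47 + 6·(-171) + 585 = -144
V: -768 − (-144) = -624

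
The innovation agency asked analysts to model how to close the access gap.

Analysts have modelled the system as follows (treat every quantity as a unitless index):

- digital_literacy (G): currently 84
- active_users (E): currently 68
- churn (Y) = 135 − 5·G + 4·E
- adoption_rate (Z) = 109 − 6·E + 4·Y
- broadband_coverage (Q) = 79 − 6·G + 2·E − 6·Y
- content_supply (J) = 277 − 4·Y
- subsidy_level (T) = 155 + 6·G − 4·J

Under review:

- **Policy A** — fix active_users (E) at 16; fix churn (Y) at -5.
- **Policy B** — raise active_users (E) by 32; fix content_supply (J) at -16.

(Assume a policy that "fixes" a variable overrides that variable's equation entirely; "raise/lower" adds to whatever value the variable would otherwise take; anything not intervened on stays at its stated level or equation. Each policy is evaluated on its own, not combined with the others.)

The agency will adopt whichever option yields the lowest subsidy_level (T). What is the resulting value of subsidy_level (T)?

-529

Policy A (E := 16, Y := -5):
  G = 84
  E = 16
  Y = -5
  J = 277 − 4·(-5) = 297
  T = 155 + 6·84 − 4·297 = -529
Policy B (E + 32, J := -16):
  G = 84
  E = 68 + 32 = 100
  Y = 135 − 5·84 + 4·100 = 115
  J = -16
  T = 155 + 6·84 − 4·(-16) = 723
Comparing — Policy A: T=-529, Policy B: T=723. Lowest is -529 (Policy A).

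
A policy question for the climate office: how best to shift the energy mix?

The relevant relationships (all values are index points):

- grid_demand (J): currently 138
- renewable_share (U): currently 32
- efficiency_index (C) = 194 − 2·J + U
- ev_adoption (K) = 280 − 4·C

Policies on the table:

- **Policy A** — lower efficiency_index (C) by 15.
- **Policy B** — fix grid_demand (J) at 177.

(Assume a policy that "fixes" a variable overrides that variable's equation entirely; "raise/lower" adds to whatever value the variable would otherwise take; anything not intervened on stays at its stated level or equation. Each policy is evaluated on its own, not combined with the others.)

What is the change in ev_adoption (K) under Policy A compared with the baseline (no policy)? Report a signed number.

Baseline:
  J = 138
  U = 32
  C = 194 − 2·138 + 32 = -50
  K = 280 − 4·(-50) = 480
Policy A (C − 15):
  J = 138
  U = 32
  C = 194 − 2·138 + 32 (−15 from intervention) = -65
  K = 280 − 4·(-65) = 540
Change in K: 540 − 480 = 60

60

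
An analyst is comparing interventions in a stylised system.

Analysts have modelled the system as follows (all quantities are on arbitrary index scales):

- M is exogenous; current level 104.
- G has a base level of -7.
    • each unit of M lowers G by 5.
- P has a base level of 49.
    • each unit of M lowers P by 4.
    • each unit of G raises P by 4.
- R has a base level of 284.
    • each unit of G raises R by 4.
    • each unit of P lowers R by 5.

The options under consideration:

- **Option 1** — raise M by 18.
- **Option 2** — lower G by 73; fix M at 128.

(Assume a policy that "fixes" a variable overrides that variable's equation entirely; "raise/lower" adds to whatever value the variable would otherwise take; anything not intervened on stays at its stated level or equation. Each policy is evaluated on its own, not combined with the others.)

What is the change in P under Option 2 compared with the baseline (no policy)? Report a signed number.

-868

Baseline:
  M = 104
  G = -7 − 5·104 = -527
  P = 49 − 4·104 + 4·(-527) = -2475
Option 2 (G − 73, M := 128):
  M = 128
  G = -7 − 5·128 (−73 from intervention) = -720
  P = 49 − 4·128 + 4·(-720) = -3343
Change in P: -3343 − (-2475) = -868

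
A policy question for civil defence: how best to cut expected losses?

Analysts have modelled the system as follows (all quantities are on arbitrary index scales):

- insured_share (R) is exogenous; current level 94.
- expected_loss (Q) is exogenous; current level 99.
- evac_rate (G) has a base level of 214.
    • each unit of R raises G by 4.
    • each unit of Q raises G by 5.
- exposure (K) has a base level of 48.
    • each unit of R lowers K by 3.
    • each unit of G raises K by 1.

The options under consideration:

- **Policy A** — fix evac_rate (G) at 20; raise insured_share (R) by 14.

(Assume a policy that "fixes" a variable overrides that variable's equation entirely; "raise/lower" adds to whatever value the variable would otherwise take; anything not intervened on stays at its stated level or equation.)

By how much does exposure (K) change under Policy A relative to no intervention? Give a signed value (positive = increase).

-1107

Baseline:
  R = 94
  Q = 99
  G = 214 + 4·94 + 5·99 = 1085
  K = 48 − 3·94 + 1085 = 851
Policy A (G := 20, R + 14):
  R = 94 + 14 = 108
  Q = 99
  G = 20
  K = 48 − 3·108 + 20 = -256
Change in K: -256 − 851 = -1107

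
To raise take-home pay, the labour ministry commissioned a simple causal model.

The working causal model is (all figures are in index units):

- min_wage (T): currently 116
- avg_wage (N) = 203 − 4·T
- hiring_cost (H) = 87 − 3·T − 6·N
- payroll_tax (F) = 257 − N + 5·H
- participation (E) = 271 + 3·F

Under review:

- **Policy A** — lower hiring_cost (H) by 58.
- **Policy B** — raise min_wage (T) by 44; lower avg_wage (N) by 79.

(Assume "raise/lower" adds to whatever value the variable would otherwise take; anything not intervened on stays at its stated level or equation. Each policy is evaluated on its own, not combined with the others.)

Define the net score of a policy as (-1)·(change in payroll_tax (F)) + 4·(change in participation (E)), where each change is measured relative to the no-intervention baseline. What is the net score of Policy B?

79695

Baseline:
  T = 116
  N = 203 − 4·116 = -261
  H = 87 − 3·116 − 6·(-261) = 1305
  F = 257 − (-261) + 5·1305 = 7043
  E = 271 + 3·7043 = 21400
Policy B (T + 44, N − 79):
  T = 116 + 44 = 160
  N = 203 − 4·160 (−79 from intervention) = -516
  H = 87 − 3·160 − 6·(-516) = 2703
  F = 257 − (-516) + 5·2703 = 14288
  E = 271 + 3·14288 = 43135
ΔF = 14288 − 7043 = 7245; ΔE = 43135 − 21400 = 21735
Score = (-1)·7245 + 4·21735 = 79695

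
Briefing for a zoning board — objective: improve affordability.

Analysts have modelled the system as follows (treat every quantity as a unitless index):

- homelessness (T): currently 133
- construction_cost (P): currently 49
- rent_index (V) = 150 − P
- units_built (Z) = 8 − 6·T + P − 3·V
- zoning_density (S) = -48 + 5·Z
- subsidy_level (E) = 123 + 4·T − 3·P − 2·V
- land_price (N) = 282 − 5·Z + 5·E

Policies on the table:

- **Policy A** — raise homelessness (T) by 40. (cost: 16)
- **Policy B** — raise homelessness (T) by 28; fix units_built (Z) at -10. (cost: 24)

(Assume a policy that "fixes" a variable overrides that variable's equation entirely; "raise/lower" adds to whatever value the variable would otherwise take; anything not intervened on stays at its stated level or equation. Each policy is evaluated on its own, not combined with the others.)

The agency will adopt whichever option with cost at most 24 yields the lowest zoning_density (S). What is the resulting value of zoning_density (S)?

-6468

Policy A (T + 40):
  T = 133 + 40 = 173
  P = 49
  V = 150 − 49 = 101
  Z = 8 − 6·173 + 49 − 3·101 = -1284
  S = -48 + 5·(-1284) = -6468
Policy B (T + 28, Z := -10):
  T = 133 + 28 = 161
  P = 49
  V = 150 − 49 = 101
  Z = -10
  S = -48 + 5·(-10) = -98
Comparing — Policy A: S=-6468, Policy B: S=-98. Lowest is -6468 (Policy A).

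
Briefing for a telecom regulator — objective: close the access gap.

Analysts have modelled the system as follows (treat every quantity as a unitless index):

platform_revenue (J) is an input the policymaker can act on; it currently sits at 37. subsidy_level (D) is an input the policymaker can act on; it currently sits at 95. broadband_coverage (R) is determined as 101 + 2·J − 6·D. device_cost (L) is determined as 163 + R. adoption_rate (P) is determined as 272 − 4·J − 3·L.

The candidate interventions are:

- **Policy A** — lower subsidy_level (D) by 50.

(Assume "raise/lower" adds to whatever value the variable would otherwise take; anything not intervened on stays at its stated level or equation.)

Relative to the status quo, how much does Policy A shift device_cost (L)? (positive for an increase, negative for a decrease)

Baseline:
  J = 37
  D = 95
  R = 101 + 2·37 − 6·95 = -395
  L = 163 + (-395) = -232
Policy A (D − 50):
  J = 37
  D = 95 − 50 = 45
  R = 101 + 2·37 − 6·45 = -95
  L = 163 + (-95) = 68
Change in L: 68 − (-232) = 300

300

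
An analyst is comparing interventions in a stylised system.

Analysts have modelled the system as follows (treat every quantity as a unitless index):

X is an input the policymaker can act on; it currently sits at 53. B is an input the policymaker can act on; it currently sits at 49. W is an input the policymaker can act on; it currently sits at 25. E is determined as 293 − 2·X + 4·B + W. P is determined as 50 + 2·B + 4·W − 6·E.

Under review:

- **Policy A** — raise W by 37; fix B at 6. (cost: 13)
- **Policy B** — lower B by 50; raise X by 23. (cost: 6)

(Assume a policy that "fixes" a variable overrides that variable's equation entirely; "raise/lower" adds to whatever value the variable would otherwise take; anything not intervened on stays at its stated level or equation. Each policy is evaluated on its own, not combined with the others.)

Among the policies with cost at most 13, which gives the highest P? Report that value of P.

-824

Policy A (W + 37, B := 6):
  X = 53
  B = 6
  W = 25 + 37 = 62
  E = 293 − 2·53 + 4·6 + 62 = 273
  P = 50 + 2·6 + 4·62 − 6·273 = -1328
Policy B (B − 50, X + 23):
  X = 53 + 23 = 76
  B = 49 − 50 = -1
  W = 25
  E = 293 − 2·76 + 4·(-1) + 25 = 162
  P = 50 + 2·(-1) + 4·25 − 6·162 = -824
Comparing — Policy A: P=-1328, Policy B: P=-824. Highest is -824 (Policy B).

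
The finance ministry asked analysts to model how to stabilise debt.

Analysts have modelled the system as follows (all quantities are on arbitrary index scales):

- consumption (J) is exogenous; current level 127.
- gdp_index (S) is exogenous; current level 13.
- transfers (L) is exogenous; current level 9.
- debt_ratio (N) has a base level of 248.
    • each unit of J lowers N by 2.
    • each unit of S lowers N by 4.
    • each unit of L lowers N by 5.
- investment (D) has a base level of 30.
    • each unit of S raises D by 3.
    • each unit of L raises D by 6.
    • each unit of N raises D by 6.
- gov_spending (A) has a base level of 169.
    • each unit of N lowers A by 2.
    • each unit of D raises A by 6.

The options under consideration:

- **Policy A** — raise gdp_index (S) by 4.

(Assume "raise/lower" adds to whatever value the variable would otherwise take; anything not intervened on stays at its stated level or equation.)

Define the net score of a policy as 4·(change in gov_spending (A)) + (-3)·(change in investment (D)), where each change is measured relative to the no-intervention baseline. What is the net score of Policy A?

-1636

Baseline:
  J = 127
  S = 13
  L = 9
  N = 248 − 2·127 − 4·13 − 5·9 = -103
  D = 30 + 3·13 + 6·9 + 6·(-103) = -495
  A = 169 − 2·(-103) + 6·(-495) = -2595
Policy A (S + 4):
  J = 127
  S = 13 + 4 = 17
  L = 9
  N = 248 − 2·127 − 4·17 − 5·9 = -119
  D = 30 + 3·17 + 6·9 + 6·(-119) = -579
  A = 169 − 2·(-119) + 6·(-579) = -3067
ΔA = -3067 − (-2595) = -472; ΔD = -579 − (-495) = -84
Score = 4·(-472) + (-3)·(-84) = -1636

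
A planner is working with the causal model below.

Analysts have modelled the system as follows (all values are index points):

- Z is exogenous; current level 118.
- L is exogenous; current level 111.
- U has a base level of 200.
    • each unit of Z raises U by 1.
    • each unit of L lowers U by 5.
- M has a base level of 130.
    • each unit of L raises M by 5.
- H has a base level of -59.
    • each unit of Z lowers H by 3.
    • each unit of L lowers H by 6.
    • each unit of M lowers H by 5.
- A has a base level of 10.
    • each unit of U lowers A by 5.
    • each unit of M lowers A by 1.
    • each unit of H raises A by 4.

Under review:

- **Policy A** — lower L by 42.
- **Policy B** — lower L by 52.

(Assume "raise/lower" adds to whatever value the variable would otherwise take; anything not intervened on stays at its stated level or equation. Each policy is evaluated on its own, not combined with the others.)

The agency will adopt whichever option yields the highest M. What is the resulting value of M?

475

Policy A (L − 42):
  L = 111 − 42 = 69
  M = 130 + 5·69 = 475
Policy B (L − 52):
  L = 111 − 52 = 59
  M = 130 + 5·59 = 425
Comparing — Policy A: M=475, Policy B: M=425. Highest is 475 (Policy A).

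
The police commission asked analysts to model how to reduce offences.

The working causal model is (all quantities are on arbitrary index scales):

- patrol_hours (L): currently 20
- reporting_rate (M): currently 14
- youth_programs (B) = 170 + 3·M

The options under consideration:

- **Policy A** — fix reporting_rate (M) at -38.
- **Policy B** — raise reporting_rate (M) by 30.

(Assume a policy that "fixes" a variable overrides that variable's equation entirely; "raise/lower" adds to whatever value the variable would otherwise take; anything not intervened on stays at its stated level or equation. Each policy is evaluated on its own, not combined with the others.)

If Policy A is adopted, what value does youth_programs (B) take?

Policy A (M := -38):
  M = -38
  B = 170 + 3·(-38) = 56

56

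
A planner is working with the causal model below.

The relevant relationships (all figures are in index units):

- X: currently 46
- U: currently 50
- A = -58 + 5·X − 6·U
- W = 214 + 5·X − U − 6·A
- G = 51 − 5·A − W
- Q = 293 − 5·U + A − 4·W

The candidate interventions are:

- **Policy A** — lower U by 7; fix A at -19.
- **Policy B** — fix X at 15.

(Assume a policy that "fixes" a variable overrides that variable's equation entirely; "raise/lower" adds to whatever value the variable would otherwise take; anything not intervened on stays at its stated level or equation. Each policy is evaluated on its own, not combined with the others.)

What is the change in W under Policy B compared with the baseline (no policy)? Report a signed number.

775

Baseline:
  X = 46
  U = 50
  A = -58 + 5·46 − 6·50 = -128
  W = 214 + 5·46 − 50 − 6·(-128) = 1162
Policy B (X := 15):
  X = 15
  U = 50
  A = -58 + 5·15 − 6·50 = -283
  W = 214 + 5·15 − 50 − 6·(-283) = 1937
Change in W: 1937 − 1162 = 775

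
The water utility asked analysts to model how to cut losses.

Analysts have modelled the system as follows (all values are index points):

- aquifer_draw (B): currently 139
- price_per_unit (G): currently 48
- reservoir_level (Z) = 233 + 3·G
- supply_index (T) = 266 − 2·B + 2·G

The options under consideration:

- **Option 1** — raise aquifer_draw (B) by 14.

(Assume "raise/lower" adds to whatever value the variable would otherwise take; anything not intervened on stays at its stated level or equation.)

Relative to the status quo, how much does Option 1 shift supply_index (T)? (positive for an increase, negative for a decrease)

Baseline:
  B = 139
  G = 48
  T = 266 − 2·139 + 2·48 = 84
Option 1 (B + 14):
  B = 139 + 14 = 153
  G = 48
  T = 266 − 2·153 + 2·48 = 56
Change in T: 56 − 84 = -28

-28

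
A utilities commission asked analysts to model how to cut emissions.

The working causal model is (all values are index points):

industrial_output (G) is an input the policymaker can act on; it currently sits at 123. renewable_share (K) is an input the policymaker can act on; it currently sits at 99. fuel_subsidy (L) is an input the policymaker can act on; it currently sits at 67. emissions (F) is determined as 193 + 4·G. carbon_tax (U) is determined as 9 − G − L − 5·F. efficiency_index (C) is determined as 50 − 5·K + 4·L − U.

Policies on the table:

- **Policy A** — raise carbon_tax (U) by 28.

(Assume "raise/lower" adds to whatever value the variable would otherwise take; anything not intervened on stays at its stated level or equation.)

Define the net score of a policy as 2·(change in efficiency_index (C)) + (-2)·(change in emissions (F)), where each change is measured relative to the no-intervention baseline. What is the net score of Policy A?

-56

Baseline:
  G = 123
  K = 99
  L = 67
  F = 193 + 4·123 = 685
  U = 9 − 123 − 67 − 5·685 = -3606
  C = 50 − 5·99 + 4·67 − (-3606) = 3429
Policy A (U + 28):
  G = 123
  K = 99
  L = 67
  F = 193 + 4·123 = 685
  U = 9 − 123 − 67 − 5·685 (+28 from intervention) = -3578
  C = 50 − 5·99 + 4·67 − (-3578) = 3401
ΔC = 3401 − 3429 = -28; ΔF = 685 − 685 = 0
Score = 2·(-28) + (-2)·0 = -56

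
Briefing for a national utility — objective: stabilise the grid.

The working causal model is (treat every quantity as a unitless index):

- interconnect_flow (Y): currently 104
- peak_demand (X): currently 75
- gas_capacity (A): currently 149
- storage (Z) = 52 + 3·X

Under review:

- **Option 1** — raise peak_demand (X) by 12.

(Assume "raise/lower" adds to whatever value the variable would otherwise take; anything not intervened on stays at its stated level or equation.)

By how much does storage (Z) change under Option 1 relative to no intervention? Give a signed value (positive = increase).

Baseline:
  X = 75
  Z = 52 + 3·75 = 277
Option 1 (X + 12):
  X = 75 + 12 = 87
  Z = 52 + 3·87 = 313
Change in Z: 313 − 277 = 36

36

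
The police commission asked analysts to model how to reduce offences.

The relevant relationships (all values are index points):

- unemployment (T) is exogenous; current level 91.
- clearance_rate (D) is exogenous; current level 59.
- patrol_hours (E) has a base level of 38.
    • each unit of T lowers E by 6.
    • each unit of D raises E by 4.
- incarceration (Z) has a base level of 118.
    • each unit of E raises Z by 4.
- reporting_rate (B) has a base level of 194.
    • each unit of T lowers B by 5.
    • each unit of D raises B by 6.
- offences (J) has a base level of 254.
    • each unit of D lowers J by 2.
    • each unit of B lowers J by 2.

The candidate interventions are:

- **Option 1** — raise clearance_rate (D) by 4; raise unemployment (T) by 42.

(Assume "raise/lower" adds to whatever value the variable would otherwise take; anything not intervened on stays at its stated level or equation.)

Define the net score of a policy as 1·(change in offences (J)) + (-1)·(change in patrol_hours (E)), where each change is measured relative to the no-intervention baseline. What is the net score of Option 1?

600

Baseline:
  T = 91
  D = 59
  E = 38 − 6·91 + 4·59 = -272
  B = 194 − 5·91 + 6·59 = 93
  J = 254 − 2·59 − 2·93 = -50
Option 1 (D + 4, T + 42):
  T = 91 + 42 = 133
  D = 59 + 4 = 63
  E = 38 − 6·133 + 4·63 = -508
  B = 194 − 5·133 + 6·63 = -93
  J = 254 − 2·63 − 2·(-93) = 314
ΔJ = 314 − (-50) = 364; ΔE = -508 − (-272) = -236
Score = 1·364 + (-1)·(-236) = 600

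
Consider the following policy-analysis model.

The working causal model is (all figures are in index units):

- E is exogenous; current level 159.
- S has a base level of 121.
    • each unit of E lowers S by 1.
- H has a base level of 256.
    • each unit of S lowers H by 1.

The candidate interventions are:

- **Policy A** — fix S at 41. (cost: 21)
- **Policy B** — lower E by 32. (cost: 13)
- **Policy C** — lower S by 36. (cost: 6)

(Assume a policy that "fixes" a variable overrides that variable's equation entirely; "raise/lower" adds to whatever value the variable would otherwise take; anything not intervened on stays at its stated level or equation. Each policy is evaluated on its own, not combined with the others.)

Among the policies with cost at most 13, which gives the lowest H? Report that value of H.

Policy B (E − 32):
  E = 159 − 32 = 127
  S = 121 − 127 = -6
  H = 256 − (-6) = 262
Policy C (S − 36):
  E = 159
  S = 121 − 159 (−36 from intervention) = -74
  H = 256 − (-74) = 330
Comparing — Policy B: H=262, Policy C: H=330. Lowest is 262 (Policy B).

262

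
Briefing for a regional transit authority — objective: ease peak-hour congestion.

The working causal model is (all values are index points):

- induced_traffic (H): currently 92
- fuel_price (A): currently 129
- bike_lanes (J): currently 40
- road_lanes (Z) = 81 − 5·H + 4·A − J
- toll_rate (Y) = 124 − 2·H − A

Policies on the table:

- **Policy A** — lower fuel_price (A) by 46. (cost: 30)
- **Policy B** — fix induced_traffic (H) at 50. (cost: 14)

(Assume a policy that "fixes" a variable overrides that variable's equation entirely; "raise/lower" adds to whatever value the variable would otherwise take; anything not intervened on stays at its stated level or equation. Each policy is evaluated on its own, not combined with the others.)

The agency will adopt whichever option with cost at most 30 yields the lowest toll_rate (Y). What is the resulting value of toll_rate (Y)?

-143

Policy A (A − 46):
  H = 92
  A = 129 − 46 = 83
  Y = 124 − 2·92 − 83 = -143
Policy B (H := 50):
  H = 50
  A = 129
  Y = 124 − 2·50 − 129 = -105
Comparing — Policy A: Y=-143, Policy B: Y=-105. Lowest is -143 (Policy A).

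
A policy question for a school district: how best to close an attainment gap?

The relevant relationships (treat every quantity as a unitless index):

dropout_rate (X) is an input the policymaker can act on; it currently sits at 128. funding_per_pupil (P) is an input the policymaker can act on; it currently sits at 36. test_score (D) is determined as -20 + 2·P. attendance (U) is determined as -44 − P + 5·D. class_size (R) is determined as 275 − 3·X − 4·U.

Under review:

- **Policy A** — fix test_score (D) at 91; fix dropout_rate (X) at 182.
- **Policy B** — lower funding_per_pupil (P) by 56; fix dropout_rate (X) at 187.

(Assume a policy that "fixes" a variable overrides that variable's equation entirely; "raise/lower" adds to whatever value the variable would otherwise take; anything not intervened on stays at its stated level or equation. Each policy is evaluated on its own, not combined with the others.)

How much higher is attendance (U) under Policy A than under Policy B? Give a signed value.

699

Policy A (D := 91, X := 182):
  P = 36
  D = 91
  U = -44 − 36 + 5·91 = 375
Policy B (P − 56, X := 187):
  P = 36 − 56 = -20
  D = -20 + 2·(-20) = -60
  U = -44 − (-20) + 5·(-60) = -324
U: 375 − (-324) = 699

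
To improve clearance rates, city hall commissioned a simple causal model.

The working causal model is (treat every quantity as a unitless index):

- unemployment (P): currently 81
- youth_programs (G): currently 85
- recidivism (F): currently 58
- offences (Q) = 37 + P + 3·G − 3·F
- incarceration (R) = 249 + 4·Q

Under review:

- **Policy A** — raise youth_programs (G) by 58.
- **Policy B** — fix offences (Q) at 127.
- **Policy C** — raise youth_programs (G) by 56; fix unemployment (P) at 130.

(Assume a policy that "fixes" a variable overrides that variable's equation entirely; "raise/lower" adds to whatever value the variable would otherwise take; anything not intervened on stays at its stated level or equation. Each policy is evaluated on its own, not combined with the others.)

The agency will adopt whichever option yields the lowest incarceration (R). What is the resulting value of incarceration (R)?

Policy A (G + 58):
  P = 81
  G = 85 + 58 = 143
  F = 58
  Q = 37 + 81 + 3·143 − 3·58 = 373
  R = 249 + 4·373 = 1741
Policy B (Q := 127):
  P = 81
  G = 85
  F = 58
  Q = 127
  R = 249 + 4·127 = 757
Policy C (G + 56, P := 130):
  P = 130
  G = 85 + 56 = 141
  F = 58
  Q = 37 + 130 + 3·141 − 3·58 = 416
  R = 249 + 4·416 = 1913
Comparing — Policy A: R=1741, Policy B: R=757, Policy C: R=1913. Lowest is 757 (Policy B).

757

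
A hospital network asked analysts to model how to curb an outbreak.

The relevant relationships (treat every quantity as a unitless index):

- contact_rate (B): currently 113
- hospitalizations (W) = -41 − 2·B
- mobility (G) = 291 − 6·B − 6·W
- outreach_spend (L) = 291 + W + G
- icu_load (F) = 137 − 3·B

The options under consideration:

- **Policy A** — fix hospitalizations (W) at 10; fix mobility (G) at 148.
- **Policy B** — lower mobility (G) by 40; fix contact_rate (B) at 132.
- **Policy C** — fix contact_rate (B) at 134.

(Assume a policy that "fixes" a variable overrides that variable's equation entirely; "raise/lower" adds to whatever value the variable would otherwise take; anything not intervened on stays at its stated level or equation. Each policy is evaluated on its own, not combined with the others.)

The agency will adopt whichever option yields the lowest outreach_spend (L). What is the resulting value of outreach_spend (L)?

Policy A (W := 10, G := 148):
  B = 113
  W = 10
  G = 148
  L = 291 + 10 + 148 = 449
Policy B (G − 40, B := 132):
  B = 132
  W = -41 − 2·132 = -305
  G = 291 − 6·132 − 6·(-305) (−40 from intervention) = 1289
  L = 291 + (-305) + 1289 = 1275
Policy C (B := 134):
  B = 134
  W = -41 − 2·134 = -309
  G = 291 − 6·134 − 6·(-309) = 1341
  L = 291 + (-309) + 1341 = 1323
Comparing — Policy A: L=449, Policy B: L=1275, Policy C: L=1323. Lowest is 449 (Policy A).

449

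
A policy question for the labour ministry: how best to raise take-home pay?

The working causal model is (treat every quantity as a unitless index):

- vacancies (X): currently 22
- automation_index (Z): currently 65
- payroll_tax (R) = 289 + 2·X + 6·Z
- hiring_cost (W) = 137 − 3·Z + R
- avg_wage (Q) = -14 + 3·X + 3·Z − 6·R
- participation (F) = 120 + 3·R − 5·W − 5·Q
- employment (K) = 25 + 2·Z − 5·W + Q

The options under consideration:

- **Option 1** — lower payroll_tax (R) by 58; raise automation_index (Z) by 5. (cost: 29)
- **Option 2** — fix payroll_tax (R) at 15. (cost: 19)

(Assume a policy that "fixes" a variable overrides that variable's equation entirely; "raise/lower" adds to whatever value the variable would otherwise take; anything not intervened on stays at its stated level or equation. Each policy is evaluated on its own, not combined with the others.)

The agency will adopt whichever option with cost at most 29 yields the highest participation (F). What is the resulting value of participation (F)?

18635

Option 1 (R − 58, Z + 5):
  X = 22
  Z = 65 + 5 = 70
  R = 289 + 2·22 + 6·70 (−58 from intervention) = 695
  W = 137 − 3·70 + 695 = 622
  Q = -14 + 3·22 + 3·70 − 6·695 = -3908
  F = 120 + 3·695 − 5·622 − 5·(-3908) = 18635
Option 2 (R := 15):
  X = 22
  Z = 65
  R = 15
  W = 137 − 3·65 + 15 = -43
  Q = -14 + 3·22 + 3·65 − 6·15 = 157
  F = 120 + 3·15 − 5·(-43) − 5·157 = -405
Comparing — Option 1: F=18635, Option 2: F=-405. Highest is 18635 (Option 1).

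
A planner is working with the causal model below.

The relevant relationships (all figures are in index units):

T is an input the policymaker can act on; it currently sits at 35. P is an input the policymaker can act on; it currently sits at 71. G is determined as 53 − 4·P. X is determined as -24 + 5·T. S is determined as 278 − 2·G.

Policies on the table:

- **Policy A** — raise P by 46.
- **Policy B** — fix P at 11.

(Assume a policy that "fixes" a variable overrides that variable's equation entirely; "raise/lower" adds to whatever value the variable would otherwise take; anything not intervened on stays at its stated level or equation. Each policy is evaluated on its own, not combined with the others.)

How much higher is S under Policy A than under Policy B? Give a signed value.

848

Policy A (P + 46):
  P = 71 + 46 = 117
  G = 53 − 4·117 = -415
  S = 278 − 2·(-415) = 1108
Policy B (P := 11):
  P = 11
  G = 53 − 4·11 = 9
  S = 278 − 2·9 = 260
S: 1108 − 260 = 848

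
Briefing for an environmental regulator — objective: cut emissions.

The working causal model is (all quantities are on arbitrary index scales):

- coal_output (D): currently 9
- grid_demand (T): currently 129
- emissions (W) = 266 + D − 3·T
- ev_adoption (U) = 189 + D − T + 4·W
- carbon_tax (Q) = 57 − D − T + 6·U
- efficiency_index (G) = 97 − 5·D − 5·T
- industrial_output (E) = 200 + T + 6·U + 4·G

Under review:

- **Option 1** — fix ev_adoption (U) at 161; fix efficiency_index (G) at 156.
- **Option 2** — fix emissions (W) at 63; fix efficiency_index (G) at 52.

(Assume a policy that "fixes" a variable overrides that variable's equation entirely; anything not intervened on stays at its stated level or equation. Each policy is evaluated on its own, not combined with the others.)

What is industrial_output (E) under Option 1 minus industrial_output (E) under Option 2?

-544

Option 1 (U := 161, G := 156):
  D = 9
  T = 129
  W = 266 + 9 − 3·129 = -112
  U = 161
  G = 156
  E = 200 + 129 + 6·161 + 4·156 = 1919
Option 2 (W := 63, G := 52):
  D = 9
  T = 129
  W = 63
  U = 189 + 9 − 129 + 4·63 = 321
  G = 52
  E = 200 + 129 + 6·321 + 4·52 = 2463
E: 1919 − 2463 = -544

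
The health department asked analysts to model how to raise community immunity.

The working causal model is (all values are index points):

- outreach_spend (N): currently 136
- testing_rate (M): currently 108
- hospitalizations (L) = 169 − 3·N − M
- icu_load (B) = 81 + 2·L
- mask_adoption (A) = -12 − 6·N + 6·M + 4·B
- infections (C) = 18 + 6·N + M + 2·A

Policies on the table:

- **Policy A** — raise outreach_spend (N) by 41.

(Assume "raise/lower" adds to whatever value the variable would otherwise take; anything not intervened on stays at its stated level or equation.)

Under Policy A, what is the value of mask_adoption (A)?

Policy A (N + 41):
  N = 136 + 41 = 177
  M = 108
  L = 169 − 3·177 − 108 = -470
  B = 81 + 2·(-470) = -859
  A = -12 − 6·177 + 6·108 + 4·(-859) = -3862

-3862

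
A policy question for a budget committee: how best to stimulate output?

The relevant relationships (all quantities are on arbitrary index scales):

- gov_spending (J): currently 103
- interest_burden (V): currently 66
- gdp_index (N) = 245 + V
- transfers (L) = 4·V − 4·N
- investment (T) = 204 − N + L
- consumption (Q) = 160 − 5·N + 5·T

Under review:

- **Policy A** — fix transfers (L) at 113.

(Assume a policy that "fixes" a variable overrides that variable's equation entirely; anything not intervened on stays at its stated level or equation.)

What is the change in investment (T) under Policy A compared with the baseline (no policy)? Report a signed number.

Baseline:
  V = 66
  N = 245 + 66 = 311
  L = 0 + 4·66 − 4·311 = -980
  T = 204 − 311 + (-980) = -1087
Policy A (L := 113):
  V = 66
  N = 245 + 66 = 311
  L = 113
  T = 204 − 311 + 113 = 6
Change in T: 6 − (-1087) = 1093

1093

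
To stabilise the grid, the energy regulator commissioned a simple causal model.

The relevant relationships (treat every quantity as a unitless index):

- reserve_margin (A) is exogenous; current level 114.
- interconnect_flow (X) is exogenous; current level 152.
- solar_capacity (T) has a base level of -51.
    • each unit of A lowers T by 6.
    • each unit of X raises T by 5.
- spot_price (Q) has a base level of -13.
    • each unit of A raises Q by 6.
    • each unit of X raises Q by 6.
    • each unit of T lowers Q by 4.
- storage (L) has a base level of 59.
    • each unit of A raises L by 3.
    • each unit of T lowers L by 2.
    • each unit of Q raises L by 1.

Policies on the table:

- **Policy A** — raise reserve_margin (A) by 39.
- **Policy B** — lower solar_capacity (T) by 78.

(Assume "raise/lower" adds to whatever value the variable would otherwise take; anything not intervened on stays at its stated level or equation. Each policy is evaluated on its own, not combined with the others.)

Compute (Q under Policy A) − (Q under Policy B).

858

Policy A (A + 39):
  A = 114 + 39 = 153
  X = 152
  T = -51 − 6·153 + 5·152 = -209
  Q = -13 + 6·153 + 6·152 − 4·(-209) = 2653
Policy B (T − 78):
  A = 114
  X = 152
  T = -51 − 6·114 + 5·152 (−78 from intervention) = -53
  Q = -13 + 6·114 + 6·152 − 4·(-53) = 1795
Q: 2653 − 1795 = 858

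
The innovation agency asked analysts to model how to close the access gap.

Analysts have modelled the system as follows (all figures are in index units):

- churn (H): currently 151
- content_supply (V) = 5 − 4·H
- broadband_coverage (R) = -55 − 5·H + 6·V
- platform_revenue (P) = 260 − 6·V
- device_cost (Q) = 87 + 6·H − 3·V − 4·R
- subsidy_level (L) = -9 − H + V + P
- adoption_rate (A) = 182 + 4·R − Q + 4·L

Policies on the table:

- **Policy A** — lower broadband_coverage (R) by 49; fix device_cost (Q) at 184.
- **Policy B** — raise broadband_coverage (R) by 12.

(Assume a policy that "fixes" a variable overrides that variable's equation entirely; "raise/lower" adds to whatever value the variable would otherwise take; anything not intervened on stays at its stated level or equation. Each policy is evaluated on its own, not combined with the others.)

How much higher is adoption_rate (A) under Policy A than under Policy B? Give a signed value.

19930

Policy A (R − 49, Q := 184):
  H = 151
  V = 5 − 4·151 = -599
  R = -55 − 5·151 + 6·(-599) (−49 from intervention) = -4453
  P = 260 − 6·(-599) = 3854
  Q = 184
  L = -9 − 151 + (-599) + 3854 = 3095
  A = 182 + 4·(-4453) − 184 + 4·3095 = -5434
Policy B (R + 12):
  H = 151
  V = 5 − 4·151 = -599
  R = -55 − 5·151 + 6·(-599) (+12 from intervention) = -4392
  P = 260 − 6·(-599) = 3854
  Q = 87 + 6·151 − 3·(-599) − 4·(-4392) = 20358
  L = -9 − 151 + (-599) + 3854 = 3095
  A = 182 + 4·(-4392) − 20358 + 4·3095 = -25364
A: -5434 − (-25364) = 19930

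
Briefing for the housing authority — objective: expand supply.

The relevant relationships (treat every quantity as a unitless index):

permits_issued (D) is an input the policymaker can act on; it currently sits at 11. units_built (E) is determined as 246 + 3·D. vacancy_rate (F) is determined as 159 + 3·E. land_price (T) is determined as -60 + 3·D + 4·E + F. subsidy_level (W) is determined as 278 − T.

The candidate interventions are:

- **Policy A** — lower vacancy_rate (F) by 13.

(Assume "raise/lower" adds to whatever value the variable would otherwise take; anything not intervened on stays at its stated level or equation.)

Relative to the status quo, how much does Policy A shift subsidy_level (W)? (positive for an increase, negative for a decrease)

13

Baseline:
  D = 11
  E = 246 + 3·11 = 279
  F = 159 + 3·279 = 996
  T = -60 + 3·11 + 4·279 + 996 = 2085
  W = 278 − 2085 = -1807
Policy A (F − 13):
  D = 11
  E = 246 + 3·11 = 279
  F = 159 + 3·279 (−13 from intervention) = 983
  T = -60 + 3·11 + 4·279 + 983 = 2072
  W = 278 − 2072 = -1794
Change in W: -1794 − (-1807) = 13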